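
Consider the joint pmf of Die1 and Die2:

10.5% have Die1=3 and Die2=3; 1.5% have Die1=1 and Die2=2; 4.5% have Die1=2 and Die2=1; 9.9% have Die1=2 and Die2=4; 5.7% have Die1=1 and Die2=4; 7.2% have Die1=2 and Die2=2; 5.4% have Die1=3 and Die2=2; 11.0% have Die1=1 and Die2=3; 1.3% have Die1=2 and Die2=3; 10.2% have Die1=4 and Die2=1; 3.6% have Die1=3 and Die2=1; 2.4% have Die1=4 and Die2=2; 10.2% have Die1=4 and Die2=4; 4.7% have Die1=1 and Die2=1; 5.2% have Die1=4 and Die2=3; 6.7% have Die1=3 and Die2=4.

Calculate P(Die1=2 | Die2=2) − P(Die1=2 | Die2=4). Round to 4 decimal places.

0.1317

P(Die2=2) = 0.015 + 0.072 + 0.054 + 0.024 = 0.165; P(Die1=2 | Die2=2) = 0.072/0.165 = 0.43636.
P(Die2=4) = 0.057 + 0.099 + 0.067 + 0.102 = 0.325; P(Die1=2 | Die2=4) = 0.099/0.325 = 0.30462.
Difference = 0.1317.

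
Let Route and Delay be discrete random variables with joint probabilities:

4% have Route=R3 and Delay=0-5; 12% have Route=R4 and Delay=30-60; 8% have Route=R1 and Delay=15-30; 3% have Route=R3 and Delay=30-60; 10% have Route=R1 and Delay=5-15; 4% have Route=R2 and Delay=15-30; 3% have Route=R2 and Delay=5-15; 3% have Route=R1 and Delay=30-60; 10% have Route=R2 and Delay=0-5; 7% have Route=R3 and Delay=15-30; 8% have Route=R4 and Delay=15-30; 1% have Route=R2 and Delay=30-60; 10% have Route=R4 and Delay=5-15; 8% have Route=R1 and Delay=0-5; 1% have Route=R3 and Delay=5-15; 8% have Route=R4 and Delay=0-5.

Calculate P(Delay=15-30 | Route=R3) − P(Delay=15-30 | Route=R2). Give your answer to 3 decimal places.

P(Route=R3) = 0.04 + 0.01 + 0.07 + 0.03 = 0.15; P(Delay=15-30 | Route=R3) = 0.07/0.15 = 0.4667.
P(Route=R2) = 0.10 + 0.03 + 0.04 + 0.01 = 0.18; P(Delay=15-30 | Route=R2) = 0.04/0.18 = 0.2222.
Difference = 0.244.

0.244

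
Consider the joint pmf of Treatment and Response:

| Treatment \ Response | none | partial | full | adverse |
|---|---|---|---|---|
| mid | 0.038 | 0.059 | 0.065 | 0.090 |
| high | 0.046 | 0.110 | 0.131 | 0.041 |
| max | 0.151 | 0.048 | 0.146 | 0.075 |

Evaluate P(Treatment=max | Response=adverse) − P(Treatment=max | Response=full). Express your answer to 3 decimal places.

-0.063

P(Response=adverse) = 0.090 + 0.041 + 0.075 = 0.206; P(Treatment=max | Response=adverse) = 0.075/0.206 = 0.3641.
P(Response=full) = 0.065 + 0.131 + 0.146 = 0.342; P(Treatment=max | Response=full) = 0.146/0.342 = 0.4269.
Difference = -0.063.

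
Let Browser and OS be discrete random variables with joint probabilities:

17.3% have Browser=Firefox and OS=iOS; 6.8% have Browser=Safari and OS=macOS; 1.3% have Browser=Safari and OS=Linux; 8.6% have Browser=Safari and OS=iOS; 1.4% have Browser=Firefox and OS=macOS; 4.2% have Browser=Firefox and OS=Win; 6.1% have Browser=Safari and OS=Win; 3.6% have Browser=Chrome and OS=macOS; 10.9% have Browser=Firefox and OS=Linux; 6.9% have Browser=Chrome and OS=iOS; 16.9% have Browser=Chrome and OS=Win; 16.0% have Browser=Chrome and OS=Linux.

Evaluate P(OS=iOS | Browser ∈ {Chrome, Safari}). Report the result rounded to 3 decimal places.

0.234

P(Browser=Chrome) = 0.169 + 0.036 + 0.160 + 0.069 = 0.434.
P(Browser=Safari) = 0.061 + 0.068 + 0.013 + 0.086 = 0.228.
P(Browser ∈ {Chrome, Safari}) = 0.434 + 0.228 = 0.662; P(OS=iOS, Browser ∈ {Chrome, Safari}) = 0.069 + 0.086 = 0.155.
P(OS=iOS | Browser ∈ {Chrome, Safari}) = 0.155/0.662 = 0.234.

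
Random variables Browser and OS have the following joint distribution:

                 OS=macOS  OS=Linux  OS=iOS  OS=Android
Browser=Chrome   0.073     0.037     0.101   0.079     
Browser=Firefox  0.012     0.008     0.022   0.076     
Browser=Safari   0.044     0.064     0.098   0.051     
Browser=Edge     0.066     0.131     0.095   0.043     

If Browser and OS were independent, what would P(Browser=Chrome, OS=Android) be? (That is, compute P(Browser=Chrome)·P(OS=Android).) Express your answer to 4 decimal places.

0.0722

P(Browser=Chrome) = 0.073 + 0.037 + 0.101 + 0.079 = 0.290.
P(OS=Android) = 0.079 + 0.076 + 0.051 + 0.043 = 0.249.
Product: 0.290 × 0.249 = 0.0722.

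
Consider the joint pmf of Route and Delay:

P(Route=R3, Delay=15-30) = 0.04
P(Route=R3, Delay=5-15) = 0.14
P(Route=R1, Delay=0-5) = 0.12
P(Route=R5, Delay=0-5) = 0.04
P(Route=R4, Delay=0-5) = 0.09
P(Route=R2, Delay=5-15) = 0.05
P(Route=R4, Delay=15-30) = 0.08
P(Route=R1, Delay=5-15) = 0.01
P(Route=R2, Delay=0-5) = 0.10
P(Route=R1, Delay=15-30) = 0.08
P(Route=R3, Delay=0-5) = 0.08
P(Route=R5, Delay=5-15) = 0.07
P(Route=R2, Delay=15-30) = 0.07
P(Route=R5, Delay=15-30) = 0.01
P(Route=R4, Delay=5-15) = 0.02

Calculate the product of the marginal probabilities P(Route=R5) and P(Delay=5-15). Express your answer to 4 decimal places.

P(Route=R5) = 0.04 + 0.07 + 0.01 = 0.12.
P(Delay=5-15) = 0.01 + 0.05 + 0.14 + 0.02 + 0.07 = 0.29.
Product: 0.12 × 0.29 = 0.0348.

0.0348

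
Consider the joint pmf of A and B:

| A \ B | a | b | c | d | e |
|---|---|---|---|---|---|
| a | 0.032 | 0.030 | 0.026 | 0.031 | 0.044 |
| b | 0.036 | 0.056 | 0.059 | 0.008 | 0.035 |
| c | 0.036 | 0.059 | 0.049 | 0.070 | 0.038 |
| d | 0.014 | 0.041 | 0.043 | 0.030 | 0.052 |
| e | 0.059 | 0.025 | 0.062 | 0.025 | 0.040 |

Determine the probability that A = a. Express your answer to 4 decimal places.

P(A=a) = 0.032 + 0.030 + 0.026 + 0.031 + 0.044 = 0.163.

0.1630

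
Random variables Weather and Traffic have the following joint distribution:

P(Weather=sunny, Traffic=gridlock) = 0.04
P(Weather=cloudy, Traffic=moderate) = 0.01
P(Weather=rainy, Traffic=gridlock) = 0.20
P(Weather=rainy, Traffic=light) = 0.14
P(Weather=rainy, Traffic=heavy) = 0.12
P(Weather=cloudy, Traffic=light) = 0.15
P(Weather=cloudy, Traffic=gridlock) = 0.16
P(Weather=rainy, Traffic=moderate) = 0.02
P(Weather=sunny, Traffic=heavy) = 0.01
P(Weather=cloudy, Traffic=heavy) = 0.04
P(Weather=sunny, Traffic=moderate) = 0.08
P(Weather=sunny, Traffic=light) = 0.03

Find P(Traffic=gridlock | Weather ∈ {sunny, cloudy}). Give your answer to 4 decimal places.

0.3846

P(Weather=sunny) = 0.03 + 0.08 + 0.01 + 0.04 = 0.16.
P(Weather=cloudy) = 0.15 + 0.01 + 0.04 + 0.16 = 0.36.
P(Weather ∈ {sunny, cloudy}) = 0.16 + 0.36 = 0.52; P(Traffic=gridlock, Weather ∈ {sunny, cloudy}) = 0.04 + 0.16 = 0.20.
P(Traffic=gridlock | Weather ∈ {sunny, cloudy}) = 0.20/0.52 = 0.3846.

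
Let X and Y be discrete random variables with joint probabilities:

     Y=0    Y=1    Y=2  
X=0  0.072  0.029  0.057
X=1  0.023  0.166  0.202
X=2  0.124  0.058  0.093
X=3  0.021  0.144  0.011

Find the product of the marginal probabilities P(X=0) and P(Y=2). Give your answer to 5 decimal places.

P(X=0) = 0.072 + 0.029 + 0.057 = 0.158.
P(Y=2) = 0.057 + 0.202 + 0.093 + 0.011 = 0.363.
Product: 0.158 × 0.363 = 0.05735.

0.05735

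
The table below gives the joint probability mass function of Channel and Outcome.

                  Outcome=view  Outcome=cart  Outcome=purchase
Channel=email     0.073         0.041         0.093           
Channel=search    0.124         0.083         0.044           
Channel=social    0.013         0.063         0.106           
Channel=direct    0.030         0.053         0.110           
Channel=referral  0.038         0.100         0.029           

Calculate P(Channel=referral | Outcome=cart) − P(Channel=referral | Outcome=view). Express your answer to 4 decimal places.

P(Outcome=cart) = 0.041 + 0.083 + 0.063 + 0.053 + 0.100 = 0.340; P(Channel=referral | Outcome=cart) = 0.100/0.340 = 0.29412.
P(Outcome=view) = 0.073 + 0.124 + 0.013 + 0.030 + 0.038 = 0.278; P(Channel=referral | Outcome=view) = 0.038/0.278 = 0.13669.
Difference = 0.1574.

0.1574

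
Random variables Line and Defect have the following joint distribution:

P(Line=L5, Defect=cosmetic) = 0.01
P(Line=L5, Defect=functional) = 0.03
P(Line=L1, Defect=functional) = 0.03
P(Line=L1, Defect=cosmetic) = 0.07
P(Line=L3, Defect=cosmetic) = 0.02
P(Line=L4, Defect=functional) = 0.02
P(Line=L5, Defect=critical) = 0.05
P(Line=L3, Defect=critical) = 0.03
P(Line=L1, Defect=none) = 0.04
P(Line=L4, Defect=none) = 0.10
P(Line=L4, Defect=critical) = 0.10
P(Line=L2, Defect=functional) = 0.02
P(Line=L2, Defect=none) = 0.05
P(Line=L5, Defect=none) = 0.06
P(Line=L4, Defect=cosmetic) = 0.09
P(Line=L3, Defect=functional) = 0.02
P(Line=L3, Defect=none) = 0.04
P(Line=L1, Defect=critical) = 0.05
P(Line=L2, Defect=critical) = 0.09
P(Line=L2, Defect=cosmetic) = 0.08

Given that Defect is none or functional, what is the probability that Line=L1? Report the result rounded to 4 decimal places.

P(Defect=none) = 0.04 + 0.05 + 0.04 + 0.10 + 0.06 = 0.29.
P(Defect=functional) = 0.03 + 0.02 + 0.02 + 0.02 + 0.03 = 0.12.
P(Defect ∈ {none, functional}) = 0.29 + 0.12 = 0.41; P(Line=L1, Defect ∈ {none, functional}) = 0.04 + 0.03 = 0.07.
P(Line=L1 | Defect ∈ {none, functional}) = 0.07/0.41 = 0.1707.

0.1707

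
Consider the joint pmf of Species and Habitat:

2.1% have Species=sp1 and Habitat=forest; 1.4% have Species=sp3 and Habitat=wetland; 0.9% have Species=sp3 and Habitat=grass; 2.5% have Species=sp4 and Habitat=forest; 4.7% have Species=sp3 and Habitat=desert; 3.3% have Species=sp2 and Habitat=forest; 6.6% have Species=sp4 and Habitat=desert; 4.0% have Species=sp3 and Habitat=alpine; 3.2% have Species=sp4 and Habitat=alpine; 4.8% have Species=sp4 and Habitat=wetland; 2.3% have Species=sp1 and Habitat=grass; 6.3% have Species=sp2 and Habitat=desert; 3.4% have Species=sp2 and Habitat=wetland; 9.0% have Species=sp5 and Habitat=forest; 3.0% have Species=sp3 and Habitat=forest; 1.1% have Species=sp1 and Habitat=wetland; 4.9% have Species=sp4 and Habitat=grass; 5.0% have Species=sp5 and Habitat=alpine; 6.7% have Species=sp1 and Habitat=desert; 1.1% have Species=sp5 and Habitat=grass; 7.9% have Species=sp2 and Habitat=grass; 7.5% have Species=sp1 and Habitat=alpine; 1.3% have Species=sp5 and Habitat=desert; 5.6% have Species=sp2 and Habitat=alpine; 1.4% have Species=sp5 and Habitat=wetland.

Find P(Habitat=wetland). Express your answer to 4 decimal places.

0.1210

P(Habitat=wetland) = 0.011 + 0.034 + 0.014 + 0.048 + 0.014 = 0.121.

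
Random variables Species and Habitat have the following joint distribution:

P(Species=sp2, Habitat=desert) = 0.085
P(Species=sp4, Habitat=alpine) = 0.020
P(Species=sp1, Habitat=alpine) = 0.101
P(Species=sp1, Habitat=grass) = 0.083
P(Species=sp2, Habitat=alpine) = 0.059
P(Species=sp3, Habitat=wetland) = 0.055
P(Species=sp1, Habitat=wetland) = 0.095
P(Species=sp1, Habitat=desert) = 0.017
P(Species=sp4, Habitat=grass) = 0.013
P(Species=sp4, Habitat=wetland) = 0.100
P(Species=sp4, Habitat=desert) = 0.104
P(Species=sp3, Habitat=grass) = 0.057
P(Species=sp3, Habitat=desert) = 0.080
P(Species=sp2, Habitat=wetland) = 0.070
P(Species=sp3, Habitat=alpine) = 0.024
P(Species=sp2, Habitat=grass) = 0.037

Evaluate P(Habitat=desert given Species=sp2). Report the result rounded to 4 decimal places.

P(Species=sp2) = 0.037 + 0.070 + 0.085 + 0.059 = 0.251.
P(Habitat=desert | Species=sp2) = 0.085/0.251 = 0.3386.

0.3386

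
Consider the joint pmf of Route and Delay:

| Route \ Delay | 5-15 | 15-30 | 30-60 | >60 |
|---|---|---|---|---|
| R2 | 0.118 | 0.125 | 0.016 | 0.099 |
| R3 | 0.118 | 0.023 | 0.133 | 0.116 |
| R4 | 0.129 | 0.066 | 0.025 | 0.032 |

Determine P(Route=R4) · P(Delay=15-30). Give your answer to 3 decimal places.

0.054

P(Route=R4) = 0.129 + 0.066 + 0.025 + 0.032 = 0.252.
P(Delay=15-30) = 0.125 + 0.023 + 0.066 = 0.214.
Product: 0.252 × 0.214 = 0.054.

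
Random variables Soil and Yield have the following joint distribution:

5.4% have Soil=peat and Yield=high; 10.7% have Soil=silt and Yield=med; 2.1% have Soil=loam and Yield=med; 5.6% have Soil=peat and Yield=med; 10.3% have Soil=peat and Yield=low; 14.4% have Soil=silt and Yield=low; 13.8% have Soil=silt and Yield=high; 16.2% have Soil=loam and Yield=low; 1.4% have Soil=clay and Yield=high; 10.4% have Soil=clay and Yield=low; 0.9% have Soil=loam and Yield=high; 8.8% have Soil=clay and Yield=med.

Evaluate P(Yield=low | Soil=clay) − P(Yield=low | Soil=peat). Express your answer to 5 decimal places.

0.02129

P(Soil=clay) = 0.104 + 0.088 + 0.014 = 0.206; P(Yield=low | Soil=clay) = 0.104/0.206 = 0.504854.
P(Soil=peat) = 0.103 + 0.056 + 0.054 = 0.213; P(Yield=low | Soil=peat) = 0.103/0.213 = 0.483568.
Difference = 0.02129.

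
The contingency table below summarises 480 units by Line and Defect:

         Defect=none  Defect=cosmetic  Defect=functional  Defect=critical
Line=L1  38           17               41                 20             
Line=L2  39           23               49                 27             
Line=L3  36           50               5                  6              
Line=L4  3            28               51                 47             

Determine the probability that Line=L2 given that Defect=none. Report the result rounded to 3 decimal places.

0.336

Total with Defect=none: 38 + 39 + 36 + 3 = 116.
P(Line=L2 | Defect=none) = 39/116 = 0.336.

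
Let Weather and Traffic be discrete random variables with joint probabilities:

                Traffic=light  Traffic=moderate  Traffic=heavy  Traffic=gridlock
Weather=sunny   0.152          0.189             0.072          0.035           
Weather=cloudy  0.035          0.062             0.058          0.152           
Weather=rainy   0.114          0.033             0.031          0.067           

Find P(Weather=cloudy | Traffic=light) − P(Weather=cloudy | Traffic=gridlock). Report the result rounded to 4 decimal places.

P(Traffic=light) = 0.152 + 0.035 + 0.114 = 0.301; P(Weather=cloudy | Traffic=light) = 0.035/0.301 = 0.11628.
P(Traffic=gridlock) = 0.035 + 0.152 + 0.067 = 0.254; P(Weather=cloudy | Traffic=gridlock) = 0.152/0.254 = 0.59843.
Difference = -0.4821.

-0.4821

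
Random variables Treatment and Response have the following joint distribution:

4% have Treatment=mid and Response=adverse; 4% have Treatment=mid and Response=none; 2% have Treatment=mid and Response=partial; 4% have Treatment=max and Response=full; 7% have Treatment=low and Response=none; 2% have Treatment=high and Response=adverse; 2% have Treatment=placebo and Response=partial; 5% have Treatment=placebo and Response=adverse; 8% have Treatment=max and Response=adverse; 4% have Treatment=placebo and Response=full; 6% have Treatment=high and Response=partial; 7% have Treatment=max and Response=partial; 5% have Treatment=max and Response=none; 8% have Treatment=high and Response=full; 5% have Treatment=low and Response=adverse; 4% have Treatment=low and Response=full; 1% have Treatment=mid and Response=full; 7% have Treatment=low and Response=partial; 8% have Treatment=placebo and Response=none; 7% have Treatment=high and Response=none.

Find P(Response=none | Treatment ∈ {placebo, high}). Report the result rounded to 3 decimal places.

P(Treatment=placebo) = 0.08 + 0.02 + 0.04 + 0.05 = 0.19.
P(Treatment=high) = 0.07 + 0.06 + 0.08 + 0.02 = 0.23.
P(Treatment ∈ {placebo, high}) = 0.19 + 0.23 = 0.42; P(Response=none, Treatment ∈ {placebo, high}) = 0.08 + 0.07 = 0.15.
P(Response=none | Treatment ∈ {placebo, high}) = 0.15/0.42 = 0.357.

0.357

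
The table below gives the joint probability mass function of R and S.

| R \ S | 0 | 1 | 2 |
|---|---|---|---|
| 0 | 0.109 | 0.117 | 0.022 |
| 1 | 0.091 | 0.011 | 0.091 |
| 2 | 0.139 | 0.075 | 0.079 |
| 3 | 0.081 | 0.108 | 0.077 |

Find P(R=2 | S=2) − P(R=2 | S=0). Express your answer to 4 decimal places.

P(S=2) = 0.022 + 0.091 + 0.079 + 0.077 = 0.269; P(R=2 | S=2) = 0.079/0.269 = 0.29368.
P(S=0) = 0.109 + 0.091 + 0.139 + 0.081 = 0.420; P(R=2 | S=0) = 0.139/0.420 = 0.33095.
Difference = -0.0373.

-0.0373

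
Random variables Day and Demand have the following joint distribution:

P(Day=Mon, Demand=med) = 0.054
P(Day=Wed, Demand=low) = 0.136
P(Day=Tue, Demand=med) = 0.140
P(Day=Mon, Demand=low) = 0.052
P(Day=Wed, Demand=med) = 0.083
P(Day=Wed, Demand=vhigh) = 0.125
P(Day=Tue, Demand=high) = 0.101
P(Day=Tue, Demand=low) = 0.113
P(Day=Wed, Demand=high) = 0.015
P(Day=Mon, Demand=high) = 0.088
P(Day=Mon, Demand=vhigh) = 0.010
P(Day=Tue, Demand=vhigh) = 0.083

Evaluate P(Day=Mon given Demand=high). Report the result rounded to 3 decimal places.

P(Demand=high) = 0.088 + 0.101 + 0.015 = 0.204.
P(Day=Mon | Demand=high) = 0.088/0.204 = 0.431.

0.431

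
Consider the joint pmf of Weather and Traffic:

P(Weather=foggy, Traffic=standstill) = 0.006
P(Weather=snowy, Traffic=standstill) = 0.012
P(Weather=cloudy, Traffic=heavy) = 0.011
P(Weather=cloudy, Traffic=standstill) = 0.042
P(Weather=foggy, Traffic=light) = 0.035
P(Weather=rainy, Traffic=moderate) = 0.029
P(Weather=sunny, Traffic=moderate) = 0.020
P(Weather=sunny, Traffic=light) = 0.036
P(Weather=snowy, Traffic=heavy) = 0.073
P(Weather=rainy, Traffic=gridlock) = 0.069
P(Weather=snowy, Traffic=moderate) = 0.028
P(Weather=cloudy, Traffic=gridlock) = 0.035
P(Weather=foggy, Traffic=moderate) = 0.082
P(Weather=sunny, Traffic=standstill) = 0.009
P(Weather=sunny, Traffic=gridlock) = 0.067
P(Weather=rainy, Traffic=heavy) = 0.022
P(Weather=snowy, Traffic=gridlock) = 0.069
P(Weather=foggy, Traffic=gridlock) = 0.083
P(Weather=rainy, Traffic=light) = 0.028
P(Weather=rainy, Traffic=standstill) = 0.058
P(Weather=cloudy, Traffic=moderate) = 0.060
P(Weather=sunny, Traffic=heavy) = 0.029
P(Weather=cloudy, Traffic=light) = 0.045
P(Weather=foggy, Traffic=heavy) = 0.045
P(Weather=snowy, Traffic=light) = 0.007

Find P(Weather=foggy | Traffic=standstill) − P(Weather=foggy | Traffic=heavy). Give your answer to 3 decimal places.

-0.203

P(Traffic=standstill) = 0.009 + 0.042 + 0.058 + 0.012 + 0.006 = 0.127; P(Weather=foggy | Traffic=standstill) = 0.006/0.127 = 0.0472.
P(Traffic=heavy) = 0.029 + 0.011 + 0.022 + 0.073 + 0.045 = 0.180; P(Weather=foggy | Traffic=heavy) = 0.045/0.180 = 0.2500.
Difference = -0.203.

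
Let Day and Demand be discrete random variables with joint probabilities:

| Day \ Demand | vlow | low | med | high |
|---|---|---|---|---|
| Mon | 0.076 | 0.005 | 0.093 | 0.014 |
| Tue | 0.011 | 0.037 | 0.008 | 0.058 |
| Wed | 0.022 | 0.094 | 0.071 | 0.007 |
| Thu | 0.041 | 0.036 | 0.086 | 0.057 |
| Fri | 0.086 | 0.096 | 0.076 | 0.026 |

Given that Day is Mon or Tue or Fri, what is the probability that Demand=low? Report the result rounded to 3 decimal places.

0.235

P(Day=Mon) = 0.076 + 0.005 + 0.093 + 0.014 = 0.188.
P(Day=Tue) = 0.011 + 0.037 + 0.008 + 0.058 = 0.114.
P(Day=Fri) = 0.086 + 0.096 + 0.076 + 0.026 = 0.284.
P(Day ∈ {Mon, Tue, Fri}) = 0.188 + 0.114 + 0.284 = 0.586; P(Demand=low, Day ∈ {Mon, Tue, Fri}) = 0.005 + 0.037 + 0.096 = 0.138.
P(Demand=low | Day ∈ {Mon, Tue, Fri}) = 0.138/0.586 = 0.235.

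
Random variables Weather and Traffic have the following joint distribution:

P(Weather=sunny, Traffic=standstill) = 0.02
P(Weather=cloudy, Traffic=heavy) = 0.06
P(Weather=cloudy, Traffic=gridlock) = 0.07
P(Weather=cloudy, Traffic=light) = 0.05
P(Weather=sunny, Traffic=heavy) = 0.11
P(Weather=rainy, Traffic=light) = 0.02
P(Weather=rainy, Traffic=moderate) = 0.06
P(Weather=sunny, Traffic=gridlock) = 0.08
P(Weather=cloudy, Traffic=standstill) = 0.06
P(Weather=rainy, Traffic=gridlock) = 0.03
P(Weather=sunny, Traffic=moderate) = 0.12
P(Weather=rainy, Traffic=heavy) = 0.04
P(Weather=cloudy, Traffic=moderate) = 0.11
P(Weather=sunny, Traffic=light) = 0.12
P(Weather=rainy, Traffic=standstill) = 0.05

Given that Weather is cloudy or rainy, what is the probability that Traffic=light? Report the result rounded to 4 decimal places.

P(Weather=cloudy) = 0.05 + 0.11 + 0.06 + 0.07 + 0.06 = 0.35.
P(Weather=rainy) = 0.02 + 0.06 + 0.04 + 0.03 + 0.05 = 0.20.
P(Weather ∈ {cloudy, rainy}) = 0.35 + 0.20 = 0.55; P(Traffic=light, Weather ∈ {cloudy, rainy}) = 0.05 + 0.02 = 0.07.
P(Traffic=light | Weather ∈ {cloudy, rainy}) = 0.07/0.55 = 0.1273.

0.1273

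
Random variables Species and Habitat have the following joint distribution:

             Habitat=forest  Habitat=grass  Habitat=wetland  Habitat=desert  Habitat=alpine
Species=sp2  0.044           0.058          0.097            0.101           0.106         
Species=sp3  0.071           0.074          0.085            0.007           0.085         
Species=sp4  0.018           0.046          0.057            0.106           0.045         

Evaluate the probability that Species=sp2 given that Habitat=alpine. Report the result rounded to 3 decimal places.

P(Habitat=alpine) = 0.106 + 0.085 + 0.045 = 0.236.
P(Species=sp2 | Habitat=alpine) = 0.106/0.236 = 0.449.

0.449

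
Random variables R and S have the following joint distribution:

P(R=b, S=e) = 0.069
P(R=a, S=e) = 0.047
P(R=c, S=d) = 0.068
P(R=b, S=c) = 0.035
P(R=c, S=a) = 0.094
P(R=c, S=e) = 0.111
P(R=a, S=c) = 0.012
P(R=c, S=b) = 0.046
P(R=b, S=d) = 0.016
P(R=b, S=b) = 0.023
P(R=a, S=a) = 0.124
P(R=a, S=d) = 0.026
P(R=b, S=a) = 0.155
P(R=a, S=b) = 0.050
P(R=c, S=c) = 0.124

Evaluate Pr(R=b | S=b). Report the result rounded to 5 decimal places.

0.19328

P(S=b) = 0.050 + 0.023 + 0.046 = 0.119.
P(R=b | S=b) = 0.023/0.119 = 0.19328.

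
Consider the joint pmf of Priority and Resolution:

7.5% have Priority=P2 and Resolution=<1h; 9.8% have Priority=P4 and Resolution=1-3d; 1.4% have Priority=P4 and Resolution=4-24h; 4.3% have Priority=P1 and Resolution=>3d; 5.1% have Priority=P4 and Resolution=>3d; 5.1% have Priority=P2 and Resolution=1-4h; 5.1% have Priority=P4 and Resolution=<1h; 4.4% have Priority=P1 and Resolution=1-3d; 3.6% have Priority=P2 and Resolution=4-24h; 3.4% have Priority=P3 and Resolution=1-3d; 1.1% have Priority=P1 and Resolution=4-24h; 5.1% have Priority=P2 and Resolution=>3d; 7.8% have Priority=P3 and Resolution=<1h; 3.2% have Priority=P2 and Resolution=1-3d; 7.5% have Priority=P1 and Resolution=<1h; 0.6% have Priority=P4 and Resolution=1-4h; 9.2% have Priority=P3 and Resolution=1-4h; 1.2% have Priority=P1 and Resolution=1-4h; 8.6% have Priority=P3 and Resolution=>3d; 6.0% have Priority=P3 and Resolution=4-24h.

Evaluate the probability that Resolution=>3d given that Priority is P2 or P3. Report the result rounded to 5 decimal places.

P(Priority=P2) = 0.075 + 0.051 + 0.036 + 0.032 + 0.051 = 0.245.
P(Priority=P3) = 0.078 + 0.092 + 0.060 + 0.034 + 0.086 = 0.350.
P(Priority ∈ {P2, P3}) = 0.245 + 0.350 = 0.595; P(Resolution=>3d, Priority ∈ {P2, P3}) = 0.051 + 0.086 = 0.137.
P(Resolution=>3d | Priority ∈ {P2, P3}) = 0.137/0.595 = 0.23025.

0.23025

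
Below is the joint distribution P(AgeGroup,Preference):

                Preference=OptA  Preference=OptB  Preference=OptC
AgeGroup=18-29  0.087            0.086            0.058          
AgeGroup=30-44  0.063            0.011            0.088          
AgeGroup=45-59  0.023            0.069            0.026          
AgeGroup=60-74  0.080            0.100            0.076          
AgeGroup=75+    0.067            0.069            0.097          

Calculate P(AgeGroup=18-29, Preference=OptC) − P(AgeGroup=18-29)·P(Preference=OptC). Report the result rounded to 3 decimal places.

P(AgeGroup=18-29) = 0.087 + 0.086 + 0.058 = 0.231.
P(Preference=OptC) = 0.058 + 0.088 + 0.026 + 0.076 + 0.097 = 0.345.
P(AgeGroup=18-29, Preference=OptC) − P(AgeGroup=18-29)P(Preference=OptC) = 0.058 − 0.231×0.345 = -0.022.

-0.022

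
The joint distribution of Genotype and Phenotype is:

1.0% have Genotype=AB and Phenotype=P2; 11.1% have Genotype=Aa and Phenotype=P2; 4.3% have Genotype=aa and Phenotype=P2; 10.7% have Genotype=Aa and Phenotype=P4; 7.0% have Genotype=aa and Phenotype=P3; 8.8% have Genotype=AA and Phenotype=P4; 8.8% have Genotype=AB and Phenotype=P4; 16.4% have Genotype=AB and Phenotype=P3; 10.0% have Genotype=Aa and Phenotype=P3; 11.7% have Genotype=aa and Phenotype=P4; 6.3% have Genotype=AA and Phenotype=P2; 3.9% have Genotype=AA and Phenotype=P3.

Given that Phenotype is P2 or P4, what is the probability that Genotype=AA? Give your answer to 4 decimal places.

P(Phenotype=P2) = 0.063 + 0.111 + 0.043 + 0.010 = 0.227.
P(Phenotype=P4) = 0.088 + 0.107 + 0.117 + 0.088 = 0.400.
P(Phenotype ∈ {P2, P4}) = 0.227 + 0.400 = 0.627; P(Genotype=AA, Phenotype ∈ {P2, P4}) = 0.063 + 0.088 = 0.151.
P(Genotype=AA | Phenotype ∈ {P2, P4}) = 0.151/0.627 = 0.2408.

0.2408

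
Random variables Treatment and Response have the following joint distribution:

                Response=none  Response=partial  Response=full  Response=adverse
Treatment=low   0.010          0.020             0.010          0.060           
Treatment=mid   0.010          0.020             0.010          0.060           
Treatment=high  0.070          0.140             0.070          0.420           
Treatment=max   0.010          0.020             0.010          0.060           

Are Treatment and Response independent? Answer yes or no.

yes

Every cell satisfies P(Treatment,Response) = P(Treatment)·P(Response). For instance P(Treatment=mid) = 0.100, P(Response=full) = 0.100, and 0.100×0.100 = 0.010 matches the joint entry. So Treatment and Response are independent.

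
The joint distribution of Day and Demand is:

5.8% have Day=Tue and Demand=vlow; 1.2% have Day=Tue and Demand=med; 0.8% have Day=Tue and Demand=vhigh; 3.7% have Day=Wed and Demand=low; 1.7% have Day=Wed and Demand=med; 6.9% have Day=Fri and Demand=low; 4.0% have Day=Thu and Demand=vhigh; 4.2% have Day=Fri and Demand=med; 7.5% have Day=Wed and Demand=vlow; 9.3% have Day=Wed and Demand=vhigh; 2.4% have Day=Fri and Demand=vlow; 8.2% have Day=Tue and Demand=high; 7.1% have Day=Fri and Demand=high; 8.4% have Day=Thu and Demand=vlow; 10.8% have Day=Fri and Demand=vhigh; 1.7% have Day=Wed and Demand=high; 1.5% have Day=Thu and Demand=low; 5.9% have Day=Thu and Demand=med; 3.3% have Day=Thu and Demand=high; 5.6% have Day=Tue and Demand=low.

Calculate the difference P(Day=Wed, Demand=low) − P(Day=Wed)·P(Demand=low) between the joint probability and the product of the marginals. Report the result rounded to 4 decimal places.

P(Day=Wed) = 0.075 + 0.037 + 0.017 + 0.017 + 0.093 = 0.239.
P(Demand=low) = 0.056 + 0.037 + 0.015 + 0.069 = 0.177.
P(Day=Wed, Demand=low) − P(Day=Wed)P(Demand=low) = 0.037 − 0.239×0.177 = -0.0053.

-0.0053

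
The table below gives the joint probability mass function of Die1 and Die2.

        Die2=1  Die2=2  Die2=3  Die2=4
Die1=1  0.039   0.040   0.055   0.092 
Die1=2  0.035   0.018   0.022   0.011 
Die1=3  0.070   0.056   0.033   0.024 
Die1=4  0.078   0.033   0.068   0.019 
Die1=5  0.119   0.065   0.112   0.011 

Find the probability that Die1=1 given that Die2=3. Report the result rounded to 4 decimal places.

P(Die2=3) = 0.055 + 0.022 + 0.033 + 0.068 + 0.112 = 0.290.
P(Die1=1 | Die2=3) = 0.055/0.290 = 0.1897.

0.1897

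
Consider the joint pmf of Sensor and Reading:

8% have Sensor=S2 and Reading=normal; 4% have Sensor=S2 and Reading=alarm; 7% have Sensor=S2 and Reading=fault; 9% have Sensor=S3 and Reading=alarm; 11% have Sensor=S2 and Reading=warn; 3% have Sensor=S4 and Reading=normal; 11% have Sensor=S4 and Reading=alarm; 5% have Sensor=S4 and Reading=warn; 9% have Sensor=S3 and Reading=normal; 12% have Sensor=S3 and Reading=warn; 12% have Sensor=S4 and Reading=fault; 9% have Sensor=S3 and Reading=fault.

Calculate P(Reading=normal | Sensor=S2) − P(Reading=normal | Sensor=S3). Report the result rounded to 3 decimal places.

P(Sensor=S2) = 0.08 + 0.11 + 0.04 + 0.07 = 0.30; P(Reading=normal | Sensor=S2) = 0.08/0.30 = 0.2667.
P(Sensor=S3) = 0.09 + 0.12 + 0.09 + 0.09 = 0.39; P(Reading=normal | Sensor=S3) = 0.09/0.39 = 0.2308.
Difference = 0.036.

0.036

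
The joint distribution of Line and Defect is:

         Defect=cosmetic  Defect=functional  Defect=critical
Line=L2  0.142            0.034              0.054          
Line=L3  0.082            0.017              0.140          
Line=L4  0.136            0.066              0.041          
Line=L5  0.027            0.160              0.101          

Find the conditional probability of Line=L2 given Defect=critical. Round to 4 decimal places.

P(Defect=critical) = 0.054 + 0.140 + 0.041 + 0.101 = 0.336.
P(Line=L2 | Defect=critical) = 0.054/0.336 = 0.1607.

0.1607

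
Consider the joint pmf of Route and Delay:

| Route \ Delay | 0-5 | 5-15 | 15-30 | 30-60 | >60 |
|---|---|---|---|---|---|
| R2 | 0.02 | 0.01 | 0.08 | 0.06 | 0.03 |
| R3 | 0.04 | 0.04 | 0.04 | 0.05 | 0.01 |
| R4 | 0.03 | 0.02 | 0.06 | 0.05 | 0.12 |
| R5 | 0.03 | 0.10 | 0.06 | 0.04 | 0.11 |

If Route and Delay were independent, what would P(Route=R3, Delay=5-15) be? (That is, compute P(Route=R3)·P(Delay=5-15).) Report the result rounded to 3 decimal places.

0.031

P(Route=R3) = 0.04 + 0.04 + 0.04 + 0.05 + 0.01 = 0.18.
P(Delay=5-15) = 0.01 + 0.04 + 0.02 + 0.10 = 0.17.
Product: 0.18 × 0.17 = 0.031.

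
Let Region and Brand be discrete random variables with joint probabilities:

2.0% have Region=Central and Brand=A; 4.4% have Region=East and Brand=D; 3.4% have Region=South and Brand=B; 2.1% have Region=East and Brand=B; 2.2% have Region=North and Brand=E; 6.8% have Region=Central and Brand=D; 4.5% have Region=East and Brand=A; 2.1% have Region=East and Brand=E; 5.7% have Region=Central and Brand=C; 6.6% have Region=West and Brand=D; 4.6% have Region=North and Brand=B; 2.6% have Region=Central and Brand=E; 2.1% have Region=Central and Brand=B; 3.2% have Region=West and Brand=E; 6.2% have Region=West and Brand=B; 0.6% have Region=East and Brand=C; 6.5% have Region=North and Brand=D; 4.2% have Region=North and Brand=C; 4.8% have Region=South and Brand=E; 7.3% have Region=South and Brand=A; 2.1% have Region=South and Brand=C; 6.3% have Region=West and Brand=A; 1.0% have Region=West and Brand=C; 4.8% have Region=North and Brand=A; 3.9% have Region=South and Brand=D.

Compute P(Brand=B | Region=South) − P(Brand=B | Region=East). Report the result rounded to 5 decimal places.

P(Region=South) = 0.073 + 0.034 + 0.021 + 0.039 + 0.048 = 0.215; P(Brand=B | Region=South) = 0.034/0.215 = 0.158140.
P(Region=East) = 0.045 + 0.021 + 0.006 + 0.044 + 0.021 = 0.137; P(Brand=B | Region=East) = 0.021/0.137 = 0.153285.
Difference = 0.00485.

0.00485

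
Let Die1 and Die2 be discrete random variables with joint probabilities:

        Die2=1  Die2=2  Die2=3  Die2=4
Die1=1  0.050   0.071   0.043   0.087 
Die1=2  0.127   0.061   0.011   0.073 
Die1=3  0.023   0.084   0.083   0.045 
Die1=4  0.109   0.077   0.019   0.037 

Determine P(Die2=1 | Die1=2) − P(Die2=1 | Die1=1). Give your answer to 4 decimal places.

0.2677

P(Die1=2) = 0.127 + 0.061 + 0.011 + 0.073 = 0.272; P(Die2=1 | Die1=2) = 0.127/0.272 = 0.46691.
P(Die1=1) = 0.050 + 0.071 + 0.043 + 0.087 = 0.251; P(Die2=1 | Die1=1) = 0.050/0.251 = 0.19920.
Difference = 0.2677.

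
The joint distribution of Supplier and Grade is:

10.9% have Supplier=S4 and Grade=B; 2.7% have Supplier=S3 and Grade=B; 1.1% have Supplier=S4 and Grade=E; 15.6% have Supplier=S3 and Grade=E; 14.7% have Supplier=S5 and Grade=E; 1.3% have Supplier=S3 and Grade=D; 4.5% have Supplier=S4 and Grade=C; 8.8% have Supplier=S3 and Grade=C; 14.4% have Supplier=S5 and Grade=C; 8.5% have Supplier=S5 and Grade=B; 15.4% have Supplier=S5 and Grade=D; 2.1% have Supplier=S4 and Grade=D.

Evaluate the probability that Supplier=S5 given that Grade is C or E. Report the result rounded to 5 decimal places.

0.49239

P(Grade=C) = 0.088 + 0.045 + 0.144 = 0.277.
P(Grade=E) = 0.156 + 0.011 + 0.147 = 0.314.
P(Grade ∈ {C, E}) = 0.277 + 0.314 = 0.591; P(Supplier=S5, Grade ∈ {C, E}) = 0.144 + 0.147 = 0.291.
P(Supplier=S5 | Grade ∈ {C, E}) = 0.291/0.591 = 0.49239.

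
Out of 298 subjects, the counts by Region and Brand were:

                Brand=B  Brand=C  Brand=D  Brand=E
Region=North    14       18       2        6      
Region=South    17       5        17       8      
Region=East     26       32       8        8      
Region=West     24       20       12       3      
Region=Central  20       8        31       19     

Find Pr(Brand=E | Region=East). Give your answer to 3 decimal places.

Total with Region=East: 26 + 32 + 8 + 8 = 74.
P(Brand=E | Region=East) = 8/74 = 0.108.

0.108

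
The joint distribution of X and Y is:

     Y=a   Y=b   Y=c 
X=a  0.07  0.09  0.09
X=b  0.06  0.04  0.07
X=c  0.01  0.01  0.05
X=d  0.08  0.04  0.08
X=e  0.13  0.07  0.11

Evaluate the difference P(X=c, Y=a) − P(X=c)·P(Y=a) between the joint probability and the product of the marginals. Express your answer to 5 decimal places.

P(X=c) = 0.01 + 0.01 + 0.05 = 0.07.
P(Y=a) = 0.07 + 0.06 + 0.01 + 0.08 + 0.13 = 0.35.
P(X=c, Y=a) − P(X=c)P(Y=a) = 0.01 − 0.07×0.35 = -0.01450.

-0.01450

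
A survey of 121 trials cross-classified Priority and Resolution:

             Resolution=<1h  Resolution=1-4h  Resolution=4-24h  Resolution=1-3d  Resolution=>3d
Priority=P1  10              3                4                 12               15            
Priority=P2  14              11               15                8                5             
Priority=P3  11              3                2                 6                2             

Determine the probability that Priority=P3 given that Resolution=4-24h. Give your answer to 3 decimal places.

Total with Resolution=4-24h: 4 + 15 + 2 = 21.
P(Priority=P3 | Resolution=4-24h) = 2/21 = 0.095.

0.095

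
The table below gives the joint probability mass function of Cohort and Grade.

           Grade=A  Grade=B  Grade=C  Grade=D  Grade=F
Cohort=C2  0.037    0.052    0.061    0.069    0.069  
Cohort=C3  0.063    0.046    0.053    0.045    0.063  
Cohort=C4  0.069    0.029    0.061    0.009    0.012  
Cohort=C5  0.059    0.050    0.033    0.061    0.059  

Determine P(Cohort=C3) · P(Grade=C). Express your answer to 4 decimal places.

P(Cohort=C3) = 0.063 + 0.046 + 0.053 + 0.045 + 0.063 = 0.270.
P(Grade=C) = 0.061 + 0.053 + 0.061 + 0.033 = 0.208.
Product: 0.270 × 0.208 = 0.0562.

0.0562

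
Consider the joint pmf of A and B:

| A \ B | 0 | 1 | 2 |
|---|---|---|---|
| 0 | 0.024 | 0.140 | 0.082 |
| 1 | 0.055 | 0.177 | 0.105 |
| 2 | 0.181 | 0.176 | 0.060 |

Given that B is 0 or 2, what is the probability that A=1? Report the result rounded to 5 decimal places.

0.31558

P(B=0) = 0.024 + 0.055 + 0.181 = 0.260.
P(B=2) = 0.082 + 0.105 + 0.060 = 0.247.
P(B ∈ {0, 2}) = 0.260 + 0.247 = 0.507; P(A=1, B ∈ {0, 2}) = 0.055 + 0.105 = 0.160.
P(A=1 | B ∈ {0, 2}) = 0.160/0.507 = 0.31558.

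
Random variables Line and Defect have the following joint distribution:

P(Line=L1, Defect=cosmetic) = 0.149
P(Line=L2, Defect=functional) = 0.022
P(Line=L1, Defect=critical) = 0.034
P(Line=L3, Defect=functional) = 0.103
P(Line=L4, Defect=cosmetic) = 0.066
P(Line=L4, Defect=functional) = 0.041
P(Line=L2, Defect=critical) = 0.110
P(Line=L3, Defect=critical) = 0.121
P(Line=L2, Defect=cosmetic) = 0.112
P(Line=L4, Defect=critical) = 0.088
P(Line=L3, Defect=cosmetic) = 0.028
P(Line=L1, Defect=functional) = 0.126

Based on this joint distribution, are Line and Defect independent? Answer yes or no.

no

P(Line=L1) = 0.309 and P(Defect=critical) = 0.353, so their product is 0.10908, but P(Line=L1, Defect=critical) = 0.034. Since these differ, Line and Defect are not independent.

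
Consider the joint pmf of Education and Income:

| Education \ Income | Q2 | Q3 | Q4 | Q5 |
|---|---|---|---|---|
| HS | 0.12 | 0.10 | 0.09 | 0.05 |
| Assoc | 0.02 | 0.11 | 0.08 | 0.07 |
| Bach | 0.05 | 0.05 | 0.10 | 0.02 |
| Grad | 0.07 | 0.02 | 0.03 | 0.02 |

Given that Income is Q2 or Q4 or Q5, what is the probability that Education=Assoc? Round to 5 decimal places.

P(Income=Q2) = 0.12 + 0.02 + 0.05 + 0.07 = 0.26.
P(Income=Q4) = 0.09 + 0.08 + 0.10 + 0.03 = 0.30.
P(Income=Q5) = 0.05 + 0.07 + 0.02 + 0.02 = 0.16.
P(Income ∈ {Q2, Q4, Q5}) = 0.26 + 0.30 + 0.16 = 0.72; P(Education=Assoc, Income ∈ {Q2, Q4, Q5}) = 0.02 + 0.08 + 0.07 = 0.17.
P(Education=Assoc | Income ∈ {Q2, Q4, Q5}) = 0.17/0.72 = 0.23611.

0.23611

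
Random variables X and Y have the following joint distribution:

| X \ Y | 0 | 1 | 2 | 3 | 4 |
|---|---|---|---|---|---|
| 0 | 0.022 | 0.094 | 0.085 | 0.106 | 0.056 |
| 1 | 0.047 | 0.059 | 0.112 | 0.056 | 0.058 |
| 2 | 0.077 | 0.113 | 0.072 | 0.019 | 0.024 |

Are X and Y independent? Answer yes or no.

no

P(X=0) = 0.363 and P(Y=3) = 0.181, so their product is 0.06570, but P(X=0, Y=3) = 0.106. Since these differ, X and Y are not independent.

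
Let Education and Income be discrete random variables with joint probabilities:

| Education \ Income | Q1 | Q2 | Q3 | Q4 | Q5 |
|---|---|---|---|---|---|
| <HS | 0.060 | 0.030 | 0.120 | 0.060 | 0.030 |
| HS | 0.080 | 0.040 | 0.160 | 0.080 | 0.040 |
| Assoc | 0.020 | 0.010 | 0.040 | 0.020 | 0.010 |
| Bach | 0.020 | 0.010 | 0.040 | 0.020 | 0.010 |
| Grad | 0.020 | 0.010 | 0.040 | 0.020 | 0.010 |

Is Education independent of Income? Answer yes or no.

yes

Every cell satisfies P(Education,Income) = P(Education)·P(Income). For instance P(Education=Bach) = 0.100, P(Income=Q5) = 0.100, and 0.100×0.100 = 0.010 matches the joint entry. So Education and Income are independent.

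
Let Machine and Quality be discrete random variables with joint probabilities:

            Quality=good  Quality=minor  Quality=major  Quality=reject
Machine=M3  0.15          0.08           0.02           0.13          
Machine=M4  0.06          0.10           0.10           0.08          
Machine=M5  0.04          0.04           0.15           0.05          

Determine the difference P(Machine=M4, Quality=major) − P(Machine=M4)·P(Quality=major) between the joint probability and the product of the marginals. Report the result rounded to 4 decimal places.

0.0082

P(Machine=M4) = 0.06 + 0.10 + 0.10 + 0.08 = 0.34.
P(Quality=major) = 0.02 + 0.10 + 0.15 = 0.27.
P(Machine=M4, Quality=major) − P(Machine=M4)P(Quality=major) = 0.10 − 0.34×0.27 = 0.0082.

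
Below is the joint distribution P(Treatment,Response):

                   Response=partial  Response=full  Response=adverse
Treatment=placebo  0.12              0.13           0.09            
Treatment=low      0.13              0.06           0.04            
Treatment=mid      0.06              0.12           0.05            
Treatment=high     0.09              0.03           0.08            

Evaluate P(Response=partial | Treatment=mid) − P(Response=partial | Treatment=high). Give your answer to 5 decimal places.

-0.18913

P(Treatment=mid) = 0.06 + 0.12 + 0.05 = 0.23; P(Response=partial | Treatment=mid) = 0.06/0.23 = 0.260870.
P(Treatment=high) = 0.09 + 0.03 + 0.08 = 0.20; P(Response=partial | Treatment=high) = 0.09/0.20 = 0.450000.
Difference = -0.18913.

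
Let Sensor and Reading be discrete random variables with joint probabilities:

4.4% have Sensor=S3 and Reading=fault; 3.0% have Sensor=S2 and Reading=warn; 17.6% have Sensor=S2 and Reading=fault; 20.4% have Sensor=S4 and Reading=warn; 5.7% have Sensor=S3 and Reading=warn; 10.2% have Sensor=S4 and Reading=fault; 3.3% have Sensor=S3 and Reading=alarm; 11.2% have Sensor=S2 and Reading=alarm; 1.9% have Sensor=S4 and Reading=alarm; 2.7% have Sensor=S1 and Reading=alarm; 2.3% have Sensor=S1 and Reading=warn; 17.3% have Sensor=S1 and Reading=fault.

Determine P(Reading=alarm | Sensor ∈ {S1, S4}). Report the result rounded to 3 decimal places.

0.084

P(Sensor=S1) = 0.023 + 0.027 + 0.173 = 0.223.
P(Sensor=S4) = 0.204 + 0.019 + 0.102 = 0.325.
P(Sensor ∈ {S1, S4}) = 0.223 + 0.325 = 0.548; P(Reading=alarm, Sensor ∈ {S1, S4}) = 0.027 + 0.019 = 0.046.
P(Reading=alarm | Sensor ∈ {S1, S4}) = 0.046/0.548 = 0.084.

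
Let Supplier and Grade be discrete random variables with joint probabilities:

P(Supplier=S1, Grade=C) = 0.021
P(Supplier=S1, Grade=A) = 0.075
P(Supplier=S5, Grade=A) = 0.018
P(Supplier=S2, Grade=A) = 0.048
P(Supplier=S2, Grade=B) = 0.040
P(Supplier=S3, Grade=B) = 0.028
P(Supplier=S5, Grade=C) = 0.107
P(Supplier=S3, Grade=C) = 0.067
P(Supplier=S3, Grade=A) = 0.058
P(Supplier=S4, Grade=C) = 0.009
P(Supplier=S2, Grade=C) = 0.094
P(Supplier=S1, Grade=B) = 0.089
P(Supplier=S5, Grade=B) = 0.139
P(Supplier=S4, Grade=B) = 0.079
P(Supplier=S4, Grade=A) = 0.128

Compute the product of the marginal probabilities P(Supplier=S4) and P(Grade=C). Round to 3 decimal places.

0.064

P(Supplier=S4) = 0.128 + 0.079 + 0.009 = 0.216.
P(Grade=C) = 0.021 + 0.094 + 0.067 + 0.009 + 0.107 = 0.298.
Product: 0.216 × 0.298 = 0.064.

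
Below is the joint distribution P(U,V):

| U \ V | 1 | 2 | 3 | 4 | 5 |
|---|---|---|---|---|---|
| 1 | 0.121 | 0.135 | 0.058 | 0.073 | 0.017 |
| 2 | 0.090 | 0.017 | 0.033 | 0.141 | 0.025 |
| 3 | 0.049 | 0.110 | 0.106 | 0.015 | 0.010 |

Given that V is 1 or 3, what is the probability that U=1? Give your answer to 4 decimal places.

P(V=1) = 0.121 + 0.090 + 0.049 = 0.260.
P(V=3) = 0.058 + 0.033 + 0.106 = 0.197.
P(V ∈ {1, 3}) = 0.260 + 0.197 = 0.457; P(U=1, V ∈ {1, 3}) = 0.121 + 0.058 = 0.179.
P(U=1 | V ∈ {1, 3}) = 0.179/0.457 = 0.3917.

0.3917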